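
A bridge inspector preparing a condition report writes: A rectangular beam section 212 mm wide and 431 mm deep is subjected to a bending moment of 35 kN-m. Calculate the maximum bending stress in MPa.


I = b * h^3 / 12 = 212 * 431^3 / 12 = 1414446174.33 mm^4
y = h / 2 = 431 / 2 = 215.5 mm
M = 35 kN-m = 35000000.0 N-mm
sigma = M * y / I = 35000000.0 * 215.5 / 1414446174.33
= 5.33 MPa

5.33 MPa


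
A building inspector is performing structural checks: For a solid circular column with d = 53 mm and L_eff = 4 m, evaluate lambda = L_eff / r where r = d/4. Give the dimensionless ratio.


Radius of gyration r = d / 4 = 53 / 4 = 13.25 mm
L_eff = 4000.0 mm
Slenderness ratio = L / r = 4000.0 / 13.25 = 301.89 (dimensionless)

301.89 (dimensionless)


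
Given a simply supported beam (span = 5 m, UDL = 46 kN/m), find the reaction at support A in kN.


Total load = w * L = 46 * 5 = 230 kN
By symmetry, each reaction R = total / 2 = 230 / 2 = 115.0 kN

115.0 kN


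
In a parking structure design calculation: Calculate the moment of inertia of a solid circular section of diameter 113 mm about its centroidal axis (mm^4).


r = d / 2 = 113 / 2 = 56.5 mm
I = pi * r^4 / 4 = pi * 56.5^4 / 4
= 8003568.62 mm^4

8003568.62 mm^4


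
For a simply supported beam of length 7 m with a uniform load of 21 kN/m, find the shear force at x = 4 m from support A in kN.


R_A = w * L / 2 = 21 * 7 / 2 = 73.5 kN
V(x) = R_A - w * x = 73.5 - 21 * 4
= -10.5 kN

-10.5 kN


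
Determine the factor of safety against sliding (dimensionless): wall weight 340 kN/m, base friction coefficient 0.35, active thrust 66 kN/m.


Resisting force = mu * W = 0.35 * 340 = 119.0 kN/m
FOS = Resisting / Driving = 119.0 / 66
= 1.803 (dimensionless)

1.803 (dimensionless)


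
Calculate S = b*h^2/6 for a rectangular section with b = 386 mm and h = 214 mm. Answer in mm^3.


S = b * h^2 / 6
= 386 * 214^2 / 6
= 386 * 45796 / 6
= 2946209.33 mm^3

2946209.33 mm^3


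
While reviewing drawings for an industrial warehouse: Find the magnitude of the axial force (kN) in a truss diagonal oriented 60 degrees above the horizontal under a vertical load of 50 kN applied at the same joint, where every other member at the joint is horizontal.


At the joint, only the diagonal has a vertical component, so vertical equilibrium gives:
F * sin(60) = 50
F = 50 / sin(60)
= 50 / 0.866025
= 57.74 kN

57.74 kN


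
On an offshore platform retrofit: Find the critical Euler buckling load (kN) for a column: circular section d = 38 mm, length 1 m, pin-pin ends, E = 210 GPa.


I = pi * d^4 / 64 = 102353.87 mm^4
L = 1000.0 mm
P_cr = pi^2 * E * I / L^2
= 9.8696 * 210000.0 * 102353.87 / 1000.0^2
= 212140.37 N = 212.1404 kN

212.1404 kN


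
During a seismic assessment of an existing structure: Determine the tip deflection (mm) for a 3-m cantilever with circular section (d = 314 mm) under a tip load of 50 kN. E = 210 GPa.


I = pi * d^4 / 64 = pi * 314^4 / 64 = 477186876.19 mm^4
L = 3000.0 mm, P = 50000.0 N, E = 210000.0 MPa
delta = P * L^3 / (3 * E * I)
= 50000.0 * 3000.0^3 / (3 * 210000.0 * 477186876.19)
= 4.4906 mm

4.4906 mm


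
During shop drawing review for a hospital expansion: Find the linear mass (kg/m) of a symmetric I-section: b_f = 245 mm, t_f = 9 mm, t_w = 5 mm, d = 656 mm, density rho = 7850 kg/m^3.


A_flanges = 2 * 245 * 9 = 4410 mm^2
A_web = (656 - 2 * 9) * 5 = 3190 mm^2
A_total = 4410 + 3190 = 7600 mm^2 = 0.007600 m^2
Weight = rho * A = 7850 * 0.007600 = 59.66 kg/m

59.66 kg/m


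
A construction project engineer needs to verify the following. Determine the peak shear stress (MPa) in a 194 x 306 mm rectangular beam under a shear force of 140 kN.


A = b * h = 194 * 306 = 59364 mm^2
V = 140 kN = 140000.0 N
tau_max = 1.5 * V / A = 1.5 * 140000.0 / 59364
= 3.5375 MPa

3.5375 MPa


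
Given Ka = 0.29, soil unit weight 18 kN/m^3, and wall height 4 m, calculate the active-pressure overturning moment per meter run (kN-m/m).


Pa = 0.5 * Ka * gamma * H^2
= 0.5 * 0.29 * 18 * 4^2
= 41.76 kN/m
Arm = H / 3 = 4 / 3 = 1.3333 m
Mo = Pa * arm = Pa * H / 3 = 41.76 * 4 / 3 = 55.68 kN-m/m

55.68 kN-m/m


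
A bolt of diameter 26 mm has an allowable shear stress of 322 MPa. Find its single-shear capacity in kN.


A = pi * d^2 / 4 = pi * 26^2 / 4 = 530.9292 mm^2
V = f_v * A / 1000 = 322 * 530.9292 / 1000
= 170.9592 kN

170.9592 kN


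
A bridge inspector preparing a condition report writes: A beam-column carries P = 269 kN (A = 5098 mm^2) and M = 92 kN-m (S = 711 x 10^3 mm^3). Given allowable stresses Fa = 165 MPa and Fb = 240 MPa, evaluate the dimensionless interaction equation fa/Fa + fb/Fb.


f_a = P / A = 269000.0 / 5098 = 52.7658 MPa
f_b = M / S = 92000000.0 / 711000.0 = 129.3952 MPa
Ratio = f_a / Fa + f_b / Fb
= 52.7658 / 165 + 129.3952 / 240
= 0.8589 (dimensionless)

0.8589 (dimensionless)


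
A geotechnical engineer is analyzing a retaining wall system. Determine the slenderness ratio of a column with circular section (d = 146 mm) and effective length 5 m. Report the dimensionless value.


Radius of gyration r = d / 4 = 146 / 4 = 36.5 mm
L_eff = 5000.0 mm
Slenderness ratio = L / r = 5000.0 / 36.5 = 136.99 (dimensionless)

136.99 (dimensionless)


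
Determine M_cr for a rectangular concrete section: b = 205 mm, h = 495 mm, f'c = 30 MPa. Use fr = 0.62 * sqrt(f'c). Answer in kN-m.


fr = 0.62 * sqrt(30) = 0.62 * 5.4772 = 3.3959 MPa
I = 205 * 495^3 / 12 = 2071992656.25 mm^4
y_t = 247.5 mm
M_cr = fr * I / y_t = 3.3959 * 2071992656.25 / 247.5 N-mm
= 28.4292 kN-m

28.4292 kN-m


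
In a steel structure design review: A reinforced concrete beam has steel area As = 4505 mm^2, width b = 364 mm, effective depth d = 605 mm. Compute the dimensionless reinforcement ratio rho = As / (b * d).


rho = As / (b * d)
= 4505 / (364 * 605)
= 4505 / 220220
= 0.020457 (dimensionless)

0.020457 (dimensionless)


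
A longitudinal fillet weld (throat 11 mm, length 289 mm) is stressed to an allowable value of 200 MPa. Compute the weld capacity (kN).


Strength = throat * length * allowable stress
= 11 * 289 * 200 N
= 635800 N
= 635.8 kN

635.8 kN


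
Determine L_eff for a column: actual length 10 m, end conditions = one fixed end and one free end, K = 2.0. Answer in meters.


L_eff = K * L
= 2.0 * 10
= 20.0 m

20.0 m


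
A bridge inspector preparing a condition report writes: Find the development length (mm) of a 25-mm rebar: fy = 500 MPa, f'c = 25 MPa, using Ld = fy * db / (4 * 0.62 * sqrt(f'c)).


Ld = (fy * db) / (4 * 0.62 * sqrt(f'c))
= (500 * 25) / (4 * 0.62 * sqrt(25))
= 12500 / 12.4
= 1008.06 mm

1008.06 mm


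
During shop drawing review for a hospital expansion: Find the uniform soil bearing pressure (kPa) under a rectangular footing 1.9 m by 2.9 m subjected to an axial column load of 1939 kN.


A = 1.9 * 2.9 = 5.51 m^2
q = P / A = 1939 / 5.51
= 351.9056 kPa

351.9056 kPa


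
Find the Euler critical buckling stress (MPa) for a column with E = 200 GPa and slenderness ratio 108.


sigma_cr = pi^2 * E / lambda^2
= 9.8696 * 200000.0 / 108^2
= 9.8696 * 200000.0 / 11664
= 169.2319 MPa

169.2319 MPa


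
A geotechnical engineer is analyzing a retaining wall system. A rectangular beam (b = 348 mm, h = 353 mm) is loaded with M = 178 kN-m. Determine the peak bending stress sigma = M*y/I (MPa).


I = b * h^3 / 12 = 348 * 353^3 / 12 = 1275622333.0 mm^4
y = h / 2 = 353 / 2 = 176.5 mm
M = 178 kN-m = 178000000.0 N-mm
sigma = M * y / I = 178000000.0 * 176.5 / 1275622333.0
= 24.63 MPa

24.63 MPa


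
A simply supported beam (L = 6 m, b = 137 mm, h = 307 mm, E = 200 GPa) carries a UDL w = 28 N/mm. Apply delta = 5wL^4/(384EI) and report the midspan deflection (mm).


I = 137 * 307^3 / 12 = 330334890.92 mm^4
L = 6000.0 mm, w = 28 N/mm, E = 200000.0 MPa
delta = 5 * w * L^4 / (384 * E * I)
= 5 * 28 * 6000.0^4 / (384 * 200000.0 * 330334890.92)
= 7.1518 mm

7.1518 mm


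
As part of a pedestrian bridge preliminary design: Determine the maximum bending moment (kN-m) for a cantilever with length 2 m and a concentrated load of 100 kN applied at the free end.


For a cantilever with a point load at the free end:
M_max = P * L = 100 * 2 = 200 kN-m

200 kN-m


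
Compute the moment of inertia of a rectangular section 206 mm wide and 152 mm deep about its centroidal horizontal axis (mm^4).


I = b * h^3 / 12
= 206 * 152^3 / 12
= 206 * 3511808 / 12
= 60286037.33 mm^4

60286037.33 mm^4


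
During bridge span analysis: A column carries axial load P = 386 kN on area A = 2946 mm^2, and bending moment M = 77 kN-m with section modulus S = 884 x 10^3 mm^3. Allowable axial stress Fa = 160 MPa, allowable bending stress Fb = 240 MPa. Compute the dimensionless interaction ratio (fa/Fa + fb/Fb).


f_a = P / A = 386000.0 / 2946 = 131.0251 MPa
f_b = M / S = 77000000.0 / 884000.0 = 87.1041 MPa
Ratio = f_a / Fa + f_b / Fb
= 131.0251 / 160 + 87.1041 / 240
= 1.1818 (dimensionless)

1.1818 (dimensionless)


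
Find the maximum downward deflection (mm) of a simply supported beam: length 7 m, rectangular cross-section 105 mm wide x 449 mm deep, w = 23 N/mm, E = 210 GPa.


I = 105 * 449^3 / 12 = 792039928.75 mm^4
L = 7000.0 mm, w = 23 N/mm, E = 210000.0 MPa
delta = 5 * w * L^4 / (384 * E * I)
= 5 * 23 * 7000.0^4 / (384 * 210000.0 * 792039928.75)
= 4.3231 mm

4.3231 mm


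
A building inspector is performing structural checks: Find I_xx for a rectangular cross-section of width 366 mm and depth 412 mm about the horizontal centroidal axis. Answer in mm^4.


I = b * h^3 / 12
= 366 * 412^3 / 12
= 366 * 69934528 / 12
= 2133003104.0 mm^4

2133003104.0 mm^4


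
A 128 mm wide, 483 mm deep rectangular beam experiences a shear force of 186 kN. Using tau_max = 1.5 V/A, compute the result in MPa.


A = b * h = 128 * 483 = 61824 mm^2
V = 186 kN = 186000.0 N
tau_max = 1.5 * V / A = 1.5 * 186000.0 / 61824
= 4.5128 MPa

4.5128 MPa


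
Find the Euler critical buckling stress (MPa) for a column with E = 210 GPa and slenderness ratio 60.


sigma_cr = pi^2 * E / lambda^2
= 9.8696 * 210000.0 / 60^2
= 9.8696 * 210000.0 / 3600
= 575.7269 MPa

575.7269 MPa


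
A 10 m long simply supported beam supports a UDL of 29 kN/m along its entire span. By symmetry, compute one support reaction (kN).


Total load = w * L = 29 * 10 = 290 kN
By symmetry, each reaction R = total / 2 = 290 / 2 = 145.0 kN

145.0 kN


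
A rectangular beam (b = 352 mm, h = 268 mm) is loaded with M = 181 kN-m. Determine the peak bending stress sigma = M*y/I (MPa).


I = b * h^3 / 12 = 352 * 268^3 / 12 = 564632405.33 mm^4
y = h / 2 = 268 / 2 = 134.0 mm
M = 181 kN-m = 181000000.0 N-mm
sigma = M * y / I = 181000000.0 * 134.0 / 564632405.33
= 42.96 MPa

42.96 MPa


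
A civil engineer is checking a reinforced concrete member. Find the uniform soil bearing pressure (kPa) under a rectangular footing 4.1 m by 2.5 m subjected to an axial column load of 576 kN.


A = 4.1 * 2.5 = 10.25 m^2
q = P / A = 576 / 10.25
= 56.1951 kPa

56.1951 kPa


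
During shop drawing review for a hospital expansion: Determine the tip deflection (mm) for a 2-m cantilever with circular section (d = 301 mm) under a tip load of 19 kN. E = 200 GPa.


I = pi * d^4 / 64 = pi * 301^4 / 64 = 402935823.96 mm^4
L = 2000.0 mm, P = 19000.0 N, E = 200000.0 MPa
delta = P * L^3 / (3 * E * I)
= 19000.0 * 2000.0^3 / (3 * 200000.0 * 402935823.96)
= 0.6287 mm

0.6287 mm


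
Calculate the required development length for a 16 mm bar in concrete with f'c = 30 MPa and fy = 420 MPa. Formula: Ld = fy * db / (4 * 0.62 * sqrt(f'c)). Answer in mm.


Ld = (fy * db) / (4 * 0.62 * sqrt(f'c))
= (420 * 16) / (4 * 0.62 * sqrt(30))
= 6720 / 13.5835
= 494.72 mm

494.72 mm


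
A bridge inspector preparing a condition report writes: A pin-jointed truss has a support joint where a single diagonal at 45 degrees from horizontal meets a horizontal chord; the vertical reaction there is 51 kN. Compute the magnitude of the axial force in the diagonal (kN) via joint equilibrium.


At the joint, only the diagonal has a vertical component, so vertical equilibrium gives:
F * sin(45) = 51
F = 51 / sin(45)
= 51 / 0.707107
= 72.12 kN

72.12 kN


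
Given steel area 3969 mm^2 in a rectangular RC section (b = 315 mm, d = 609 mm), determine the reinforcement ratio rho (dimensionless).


rho = As / (b * d)
= 3969 / (315 * 609)
= 3969 / 191835
= 0.02069 (dimensionless)

0.02069 (dimensionless)


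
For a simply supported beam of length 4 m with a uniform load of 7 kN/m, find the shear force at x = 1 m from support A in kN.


R_A = w * L / 2 = 7 * 4 / 2 = 14.0 kN
V(x) = R_A - w * x = 14.0 - 7 * 1
= 7.0 kN

7.0 kN


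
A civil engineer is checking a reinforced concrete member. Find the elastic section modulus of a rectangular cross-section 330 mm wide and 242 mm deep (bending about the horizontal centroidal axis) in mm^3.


S = b * h^2 / 6
= 330 * 242^2 / 6
= 330 * 58564 / 6
= 3221020.0 mm^3

3221020.0 mm^3


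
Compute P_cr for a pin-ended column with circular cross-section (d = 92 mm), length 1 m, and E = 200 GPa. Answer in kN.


I = pi * d^4 / 64 = 3516585.72 mm^4
L = 1000.0 mm
P_cr = pi^2 * E * I / L^2
= 9.8696 * 200000.0 * 3516585.72 / 1000.0^2
= 6941461.98 N = 6941.462 kN

6941.462 kN


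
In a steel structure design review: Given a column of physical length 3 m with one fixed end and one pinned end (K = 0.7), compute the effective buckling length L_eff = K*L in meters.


L_eff = K * L
= 0.7 * 3
= 2.1 m

2.1 m


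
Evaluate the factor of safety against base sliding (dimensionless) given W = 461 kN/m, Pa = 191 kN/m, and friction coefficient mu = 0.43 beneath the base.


Resisting force = mu * W = 0.43 * 461 = 198.23 kN/m
FOS = Resisting / Driving = 198.23 / 191
= 1.0379 (dimensionless)

1.0379 (dimensionless)


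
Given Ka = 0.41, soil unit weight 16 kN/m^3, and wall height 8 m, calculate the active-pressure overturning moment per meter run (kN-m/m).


Pa = 0.5 * Ka * gamma * H^2
= 0.5 * 0.41 * 16 * 8^2
= 209.92 kN/m
Arm = H / 3 = 8 / 3 = 2.6667 m
Mo = Pa * arm = Pa * H / 3 = 209.92 * 8 / 3 = 559.7867 kN-m/m

559.7867 kN-m/m


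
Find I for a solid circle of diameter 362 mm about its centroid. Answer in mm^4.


r = d / 2 = 362 / 2 = 181.0 mm
I = pi * r^4 / 4 = pi * 181.0^4 / 4
= 842954592.04 mm^4

842954592.04 mm^4


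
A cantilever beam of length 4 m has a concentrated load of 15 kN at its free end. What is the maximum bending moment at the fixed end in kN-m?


For a cantilever with a point load at the free end:
M_max = P * L = 15 * 4 = 60 kN-m

60 kN-m


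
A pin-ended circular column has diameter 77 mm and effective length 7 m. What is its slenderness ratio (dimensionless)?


Radius of gyration r = d / 4 = 77 / 4 = 19.25 mm
L_eff = 7000.0 mm
Slenderness ratio = L / r = 7000.0 / 19.25 = 363.64 (dimensionless)

363.64 (dimensionless)


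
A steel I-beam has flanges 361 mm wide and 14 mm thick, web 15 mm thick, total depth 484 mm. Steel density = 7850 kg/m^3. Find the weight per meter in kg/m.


A_flanges = 2 * 361 * 14 = 10108 mm^2
A_web = (484 - 2 * 14) * 15 = 6840 mm^2
A_total = 10108 + 6840 = 16948 mm^2 = 0.016948 m^2
Weight = rho * A = 7850 * 0.016948 = 133.0418 kg/m

133.0418 kg/m


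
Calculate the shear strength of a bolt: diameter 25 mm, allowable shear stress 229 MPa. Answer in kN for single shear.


A = pi * d^2 / 4 = pi * 25^2 / 4 = 490.8739 mm^2
V = f_v * A / 1000 = 229 * 490.8739 / 1000
= 112.4101 kN

112.4101 kN


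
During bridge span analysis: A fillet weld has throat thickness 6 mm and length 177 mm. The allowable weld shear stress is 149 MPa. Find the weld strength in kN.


Strength = throat * length * allowable stress
= 6 * 177 * 149 N
= 158238 N
= 158.24 kN

158.24 kN


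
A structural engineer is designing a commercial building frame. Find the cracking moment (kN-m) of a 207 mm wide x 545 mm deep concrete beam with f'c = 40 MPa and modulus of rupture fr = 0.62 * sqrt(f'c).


fr = 0.62 * sqrt(40) = 0.62 * 6.3246 = 3.9212 MPa
I = 207 * 545^3 / 12 = 2792406281.25 mm^4
y_t = 272.5 mm
M_cr = fr * I / y_t = 3.9212 * 2792406281.25 / 272.5 N-mm
= 40.1822 kN-m

40.1822 kN-m


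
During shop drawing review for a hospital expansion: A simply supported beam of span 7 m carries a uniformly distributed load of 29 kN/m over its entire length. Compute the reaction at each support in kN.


Total load = w * L = 29 * 7 = 203 kN
By symmetry, each reaction R = total / 2 = 203 / 2 = 101.5 kN

101.5 kN


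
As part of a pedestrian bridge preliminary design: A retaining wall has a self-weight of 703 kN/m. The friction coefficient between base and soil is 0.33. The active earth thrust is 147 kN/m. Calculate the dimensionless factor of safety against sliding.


Resisting force = mu * W = 0.33 * 703 = 231.99 kN/m
FOS = Resisting / Driving = 231.99 / 147
= 1.5782 (dimensionless)

1.5782 (dimensionless)


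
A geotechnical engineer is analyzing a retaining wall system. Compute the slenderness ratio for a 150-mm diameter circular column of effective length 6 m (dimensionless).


Radius of gyration r = d / 4 = 150 / 4 = 37.5 mm
L_eff = 6000.0 mm
Slenderness ratio = L / r = 6000.0 / 37.5 = 160.0 (dimensionless)

160.0 (dimensionless)


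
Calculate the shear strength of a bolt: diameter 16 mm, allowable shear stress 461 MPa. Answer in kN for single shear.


A = pi * d^2 / 4 = pi * 16^2 / 4 = 201.0619 mm^2
V = f_v * A / 1000 = 461 * 201.0619 / 1000
= 92.6895 kN

92.6895 kN


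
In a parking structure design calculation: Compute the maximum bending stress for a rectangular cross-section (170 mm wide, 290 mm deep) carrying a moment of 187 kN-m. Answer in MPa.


I = b * h^3 / 12 = 170 * 290^3 / 12 = 345510833.33 mm^4
y = h / 2 = 290 / 2 = 145.0 mm
M = 187 kN-m = 187000000.0 N-mm
sigma = M * y / I = 187000000.0 * 145.0 / 345510833.33
= 78.48 MPa

78.48 MPa


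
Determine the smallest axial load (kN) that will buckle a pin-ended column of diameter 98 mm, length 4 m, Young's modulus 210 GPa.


I = pi * d^4 / 64 = 4527664.12 mm^4
L = 4000.0 mm
P_cr = pi^2 * E * I / L^2
= 9.8696 * 210000.0 * 4527664.12 / 4000.0^2
= 586507.08 N = 586.5071 kN

586.5071 kN


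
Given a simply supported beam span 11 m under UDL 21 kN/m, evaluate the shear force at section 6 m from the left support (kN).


R_A = w * L / 2 = 21 * 11 / 2 = 115.5 kN
V(x) = R_A - w * x = 115.5 - 21 * 6
= -10.5 kN

-10.5 kN


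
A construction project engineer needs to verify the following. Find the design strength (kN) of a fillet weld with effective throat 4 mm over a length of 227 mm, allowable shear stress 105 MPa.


Strength = throat * length * allowable stress
= 4 * 227 * 105 N
= 95340 N
= 95.34 kN

95.34 kN


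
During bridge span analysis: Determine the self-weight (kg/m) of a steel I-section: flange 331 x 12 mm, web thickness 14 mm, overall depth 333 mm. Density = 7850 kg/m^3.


A_flanges = 2 * 331 * 12 = 7944 mm^2
A_web = (333 - 2 * 12) * 14 = 4326 mm^2
A_total = 7944 + 4326 = 12270 mm^2 = 0.012270 m^2
Weight = rho * A = 7850 * 0.012270 = 96.3195 kg/m

96.3195 kg/m


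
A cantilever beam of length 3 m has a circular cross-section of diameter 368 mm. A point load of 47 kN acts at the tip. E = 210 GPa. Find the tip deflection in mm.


I = pi * d^4 / 64 = pi * 368^4 / 64 = 900245944.09 mm^4
L = 3000.0 mm, P = 47000.0 N, E = 210000.0 MPa
delta = P * L^3 / (3 * E * I)
= 47000.0 * 3000.0^3 / (3 * 210000.0 * 900245944.09)
= 2.2375 mm

2.2375 mm


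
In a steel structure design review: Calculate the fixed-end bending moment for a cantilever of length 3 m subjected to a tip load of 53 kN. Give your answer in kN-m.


For a cantilever with a point load at the free end:
M_max = P * L = 53 * 3 = 159 kN-m

159 kN-m


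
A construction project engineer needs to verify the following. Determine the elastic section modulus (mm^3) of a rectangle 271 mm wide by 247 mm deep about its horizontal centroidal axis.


S = b * h^2 / 6
= 271 * 247^2 / 6
= 271 * 61009 / 6
= 2755573.17 mm^3

2755573.17 mm^3


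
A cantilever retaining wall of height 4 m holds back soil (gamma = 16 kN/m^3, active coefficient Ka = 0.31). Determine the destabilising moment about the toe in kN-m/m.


Pa = 0.5 * Ka * gamma * H^2
= 0.5 * 0.31 * 16 * 4^2
= 39.68 kN/m
Arm = H / 3 = 4 / 3 = 1.3333 m
Mo = Pa * arm = Pa * H / 3 = 39.68 * 4 / 3 = 52.9067 kN-m/m

52.9067 kN-m/m


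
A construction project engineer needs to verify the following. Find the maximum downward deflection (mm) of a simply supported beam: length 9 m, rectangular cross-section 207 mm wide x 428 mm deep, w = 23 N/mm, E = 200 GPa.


I = 207 * 428^3 / 12 = 1352447472.0 mm^4
L = 9000.0 mm, w = 23 N/mm, E = 200000.0 MPa
delta = 5 * w * L^4 / (384 * E * I)
= 5 * 23 * 9000.0^4 / (384 * 200000.0 * 1352447472.0)
= 7.2642 mm

7.2642 mm


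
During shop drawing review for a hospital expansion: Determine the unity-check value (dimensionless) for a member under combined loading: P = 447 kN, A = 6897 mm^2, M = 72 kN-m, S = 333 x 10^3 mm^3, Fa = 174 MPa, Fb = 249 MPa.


f_a = P / A = 447000.0 / 6897 = 64.8108 MPa
f_b = M / S = 72000000.0 / 333000.0 = 216.2162 MPa
Ratio = f_a / Fa + f_b / Fb
= 64.8108 / 174 + 216.2162 / 249
= 1.2408 (dimensionless)

1.2408 (dimensionless)


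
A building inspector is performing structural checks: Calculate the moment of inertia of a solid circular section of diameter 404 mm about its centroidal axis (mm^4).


r = d / 2 = 404 / 2 = 202.0 mm
I = pi * r^4 / 4 = pi * 202.0^4 / 4
= 1307661565.24 mm^4

1307661565.24 mm^4


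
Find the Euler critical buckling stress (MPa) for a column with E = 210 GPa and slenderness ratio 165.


sigma_cr = pi^2 * E / lambda^2
= 9.8696 * 210000.0 / 165^2
= 9.8696 * 210000.0 / 27225
= 76.1292 MPa

76.1292 MPa


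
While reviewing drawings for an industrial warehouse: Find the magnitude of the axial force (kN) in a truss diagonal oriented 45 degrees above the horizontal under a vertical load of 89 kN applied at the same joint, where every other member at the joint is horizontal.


At the joint, only the diagonal has a vertical component, so vertical equilibrium gives:
F * sin(45) = 89
F = 89 / sin(45)
= 89 / 0.707107
= 125.86 kN

125.86 kN


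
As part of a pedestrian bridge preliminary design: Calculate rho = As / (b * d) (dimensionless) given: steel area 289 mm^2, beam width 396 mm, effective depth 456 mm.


rho = As / (b * d)
= 289 / (396 * 456)
= 289 / 180576
= 0.0016 (dimensionless)

0.0016 (dimensionless)


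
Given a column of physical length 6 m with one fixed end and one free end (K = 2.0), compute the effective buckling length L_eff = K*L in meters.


L_eff = K * L
= 2.0 * 6
= 12.0 m

12.0 m


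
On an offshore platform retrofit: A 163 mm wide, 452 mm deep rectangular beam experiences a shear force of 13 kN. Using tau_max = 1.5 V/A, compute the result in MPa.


A = b * h = 163 * 452 = 73676 mm^2
V = 13 kN = 13000.0 N
tau_max = 1.5 * V / A = 1.5 * 13000.0 / 73676
= 0.2647 MPa

0.2647 MPa


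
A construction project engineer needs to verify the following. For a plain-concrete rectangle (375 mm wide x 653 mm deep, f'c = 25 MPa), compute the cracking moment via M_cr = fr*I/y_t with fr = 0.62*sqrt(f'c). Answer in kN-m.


fr = 0.62 * sqrt(25) = 0.62 * 5.0 = 3.1 MPa
I = 375 * 653^3 / 12 = 8701408656.25 mm^4
y_t = 326.5 mm
M_cr = fr * I / y_t = 3.1 * 8701408656.25 / 326.5 N-mm
= 82.6167 kN-m

82.6167 kN-m


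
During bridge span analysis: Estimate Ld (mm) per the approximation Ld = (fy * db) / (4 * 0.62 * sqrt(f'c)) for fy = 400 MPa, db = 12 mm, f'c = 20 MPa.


Ld = (fy * db) / (4 * 0.62 * sqrt(f'c))
= (400 * 12) / (4 * 0.62 * sqrt(20))
= 4800 / 11.0909
= 432.79 mm

432.79 mm


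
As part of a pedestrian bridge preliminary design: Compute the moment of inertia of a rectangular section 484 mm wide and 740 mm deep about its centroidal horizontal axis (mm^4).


I = b * h^3 / 12
= 484 * 740^3 / 12
= 484 * 405224000 / 12
= 16344034666.67 mm^4

16344034666.67 mm^4


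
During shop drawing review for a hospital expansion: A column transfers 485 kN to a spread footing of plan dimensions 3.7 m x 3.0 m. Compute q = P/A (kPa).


A = 3.7 * 3.0 = 11.1 m^2
q = P / A = 485 / 11.1
= 43.6937 kPa

43.6937 kPa


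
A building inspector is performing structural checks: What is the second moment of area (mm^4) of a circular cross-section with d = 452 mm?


r = d / 2 = 452 / 2 = 226.0 mm
I = pi * r^4 / 4 = pi * 226.0^4 / 4
= 2048913566.02 mm^4

2048913566.02 mm^4


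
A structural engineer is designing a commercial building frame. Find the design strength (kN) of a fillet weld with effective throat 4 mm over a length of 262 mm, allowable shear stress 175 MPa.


Strength = throat * length * allowable stress
= 4 * 262 * 175 N
= 183400 N
= 183.4 kN

183.4 kN


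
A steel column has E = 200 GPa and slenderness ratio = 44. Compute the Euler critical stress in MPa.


sigma_cr = pi^2 * E / lambda^2
= 9.8696 * 200000.0 / 44^2
= 9.8696 * 200000.0 / 1936
= 1019.5872 MPa

1019.5872 MPa


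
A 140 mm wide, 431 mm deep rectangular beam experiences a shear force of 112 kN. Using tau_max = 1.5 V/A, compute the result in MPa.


A = b * h = 140 * 431 = 60340 mm^2
V = 112 kN = 112000.0 N
tau_max = 1.5 * V / A = 1.5 * 112000.0 / 60340
= 2.7842 MPa

2.7842 MPa


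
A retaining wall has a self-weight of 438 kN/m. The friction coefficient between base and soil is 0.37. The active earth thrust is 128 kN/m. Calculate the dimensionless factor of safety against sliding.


Resisting force = mu * W = 0.37 * 438 = 162.06 kN/m
FOS = Resisting / Driving = 162.06 / 128
= 1.2661 (dimensionless)

1.2661 (dimensionless)


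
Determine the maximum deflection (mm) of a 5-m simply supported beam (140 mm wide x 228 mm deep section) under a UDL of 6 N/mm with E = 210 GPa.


I = 140 * 228^3 / 12 = 138277440.0 mm^4
L = 5000.0 mm, w = 6 N/mm, E = 210000.0 MPa
delta = 5 * w * L^4 / (384 * E * I)
= 5 * 6 * 5000.0^4 / (384 * 210000.0 * 138277440.0)
= 1.6815 mm

1.6815 mm


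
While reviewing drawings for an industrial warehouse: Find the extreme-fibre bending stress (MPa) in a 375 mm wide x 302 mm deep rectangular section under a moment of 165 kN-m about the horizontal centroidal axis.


I = b * h^3 / 12 = 375 * 302^3 / 12 = 860737750.0 mm^4
y = h / 2 = 302 / 2 = 151.0 mm
M = 165 kN-m = 165000000.0 N-mm
sigma = M * y / I = 165000000.0 * 151.0 / 860737750.0
= 28.95 MPa

28.95 MPa


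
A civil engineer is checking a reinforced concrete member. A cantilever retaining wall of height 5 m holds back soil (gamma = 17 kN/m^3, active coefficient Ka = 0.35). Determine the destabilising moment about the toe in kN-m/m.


Pa = 0.5 * Ka * gamma * H^2
= 0.5 * 0.35 * 17 * 5^2
= 74.375 kN/m
Arm = H / 3 = 5 / 3 = 1.6667 m
Mo = Pa * arm = Pa * H / 3 = 74.375 * 5 / 3 = 123.9583 kN-m/m

123.9583 kN-m/m


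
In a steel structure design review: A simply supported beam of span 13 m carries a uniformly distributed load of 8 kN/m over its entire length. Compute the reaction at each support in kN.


Total load = w * L = 8 * 13 = 104 kN
By symmetry, each reaction R = total / 2 = 104 / 2 = 52.0 kN

52.0 kN


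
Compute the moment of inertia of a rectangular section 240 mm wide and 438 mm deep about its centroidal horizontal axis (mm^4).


I = b * h^3 / 12
= 240 * 438^3 / 12
= 240 * 84027672 / 12
= 1680553440.0 mm^4

1680553440.0 mm^4


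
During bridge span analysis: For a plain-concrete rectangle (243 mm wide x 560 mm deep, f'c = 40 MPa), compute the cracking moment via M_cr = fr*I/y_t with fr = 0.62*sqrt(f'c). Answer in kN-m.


fr = 0.62 * sqrt(40) = 0.62 * 6.3246 = 3.9212 MPa
I = 243 * 560^3 / 12 = 3556224000.0 mm^4
y_t = 280.0 mm
M_cr = fr * I / y_t = 3.9212 * 3556224000.0 / 280.0 N-mm
= 49.8027 kN-m

49.8027 kN-m


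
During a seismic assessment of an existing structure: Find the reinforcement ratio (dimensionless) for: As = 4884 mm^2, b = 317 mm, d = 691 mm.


rho = As / (b * d)
= 4884 / (317 * 691)
= 4884 / 219047
= 0.022297 (dimensionless)

0.022297 (dimensionless)


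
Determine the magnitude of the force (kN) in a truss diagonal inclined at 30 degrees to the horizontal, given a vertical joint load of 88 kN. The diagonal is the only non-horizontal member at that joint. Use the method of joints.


At the joint, only the diagonal has a vertical component, so vertical equilibrium gives:
F * sin(30) = 88
F = 88 / sin(30)
= 88 / 0.5
= 176.0 kN

176.0 kN


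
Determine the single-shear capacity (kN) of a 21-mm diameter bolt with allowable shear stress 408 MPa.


A = pi * d^2 / 4 = pi * 21^2 / 4 = 346.3606 mm^2
V = f_v * A / 1000 = 408 * 346.3606 / 1000
= 141.3151 kN

141.3151 kN


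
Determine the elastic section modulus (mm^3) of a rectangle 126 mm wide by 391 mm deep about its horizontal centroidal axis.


S = b * h^2 / 6
= 126 * 391^2 / 6
= 126 * 152881 / 6
= 3210501.0 mm^3

3210501.0 mm^3


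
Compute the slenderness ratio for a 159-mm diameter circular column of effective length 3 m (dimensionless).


Radius of gyration r = d / 4 = 159 / 4 = 39.75 mm
L_eff = 3000.0 mm
Slenderness ratio = L / r = 3000.0 / 39.75 = 75.47 (dimensionless)

75.47 (dimensionless)


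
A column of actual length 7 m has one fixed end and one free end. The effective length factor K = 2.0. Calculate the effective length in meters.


L_eff = K * L
= 2.0 * 7
= 14.0 m

14.0 m


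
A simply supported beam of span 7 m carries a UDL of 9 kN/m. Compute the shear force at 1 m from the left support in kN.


R_A = w * L / 2 = 9 * 7 / 2 = 31.5 kN
V(x) = R_A - w * x = 31.5 - 9 * 1
= 22.5 kN

22.5 kN


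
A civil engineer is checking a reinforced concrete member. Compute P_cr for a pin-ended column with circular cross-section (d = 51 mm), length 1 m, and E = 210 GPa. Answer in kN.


I = pi * d^4 / 64 = 332086.03 mm^4
L = 1000.0 mm
P_cr = pi^2 * E * I / L^2
= 9.8696 * 210000.0 * 332086.03 / 1000.0^2
= 688287.12 N = 688.2871 kN

688.2871 kN


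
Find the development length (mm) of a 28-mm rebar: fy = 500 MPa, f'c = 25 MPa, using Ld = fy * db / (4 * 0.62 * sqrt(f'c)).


Ld = (fy * db) / (4 * 0.62 * sqrt(f'c))
= (500 * 28) / (4 * 0.62 * sqrt(25))
= 14000 / 12.4
= 1129.03 mm

1129.03 mm


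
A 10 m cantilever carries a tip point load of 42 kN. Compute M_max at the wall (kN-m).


For a cantilever with a point load at the free end:
M_max = P * L = 42 * 10 = 420 kN-m

420 kN-m


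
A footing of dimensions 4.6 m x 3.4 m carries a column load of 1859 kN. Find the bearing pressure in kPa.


A = 4.6 * 3.4 = 15.64 m^2
q = P / A = 1859 / 15.64
= 118.8619 kPa

118.8619 kPa


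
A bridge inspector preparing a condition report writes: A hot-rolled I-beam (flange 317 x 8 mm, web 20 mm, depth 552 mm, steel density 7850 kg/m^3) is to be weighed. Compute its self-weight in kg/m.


A_flanges = 2 * 317 * 8 = 5072 mm^2
A_web = (552 - 2 * 8) * 20 = 10720 mm^2
A_total = 5072 + 10720 = 15792 mm^2 = 0.015792 m^2
Weight = rho * A = 7850 * 0.015792 = 123.9672 kg/m

123.9672 kg/m


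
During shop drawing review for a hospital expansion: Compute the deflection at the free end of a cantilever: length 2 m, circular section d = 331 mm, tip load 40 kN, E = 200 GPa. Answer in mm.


I = pi * d^4 / 64 = pi * 331^4 / 64 = 589225961.58 mm^4
L = 2000.0 mm, P = 40000.0 N, E = 200000.0 MPa
delta = P * L^3 / (3 * E * I)
= 40000.0 * 2000.0^3 / (3 * 200000.0 * 589225961.58)
= 0.9051 mm

0.9051 mm


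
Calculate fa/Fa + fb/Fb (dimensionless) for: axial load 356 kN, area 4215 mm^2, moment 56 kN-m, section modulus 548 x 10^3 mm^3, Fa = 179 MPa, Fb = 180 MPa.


f_a = P / A = 356000.0 / 4215 = 84.4603 MPa
f_b = M / S = 56000000.0 / 548000.0 = 102.1898 MPa
Ratio = f_a / Fa + f_b / Fb
= 84.4603 / 179 + 102.1898 / 180
= 1.0396 (dimensionless)

1.0396 (dimensionless)


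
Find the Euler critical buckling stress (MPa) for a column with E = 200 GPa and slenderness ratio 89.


sigma_cr = pi^2 * E / lambda^2
= 9.8696 * 200000.0 / 89^2
= 9.8696 * 200000.0 / 7921
= 249.201 MPa

249.201 MPa


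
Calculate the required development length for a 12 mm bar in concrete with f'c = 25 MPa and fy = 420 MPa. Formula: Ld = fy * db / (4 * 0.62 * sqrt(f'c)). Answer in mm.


Ld = (fy * db) / (4 * 0.62 * sqrt(f'c))
= (420 * 12) / (4 * 0.62 * sqrt(25))
= 5040 / 12.4
= 406.45 mm

406.45 mm


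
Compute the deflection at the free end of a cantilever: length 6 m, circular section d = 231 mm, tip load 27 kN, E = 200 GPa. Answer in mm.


I = pi * d^4 / 64 = pi * 231^4 / 64 = 139771240.06 mm^4
L = 6000.0 mm, P = 27000.0 N, E = 200000.0 MPa
delta = P * L^3 / (3 * E * I)
= 27000.0 * 6000.0^3 / (3 * 200000.0 * 139771240.06)
= 69.5422 mm

69.5422 mm


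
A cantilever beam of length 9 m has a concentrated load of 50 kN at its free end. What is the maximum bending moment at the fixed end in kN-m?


For a cantilever with a point load at the free end:
M_max = P * L = 50 * 9 = 450 kN-m

450 kN-m


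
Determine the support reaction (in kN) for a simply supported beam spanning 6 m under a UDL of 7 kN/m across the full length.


Total load = w * L = 7 * 6 = 42 kN
By symmetry, each reaction R = total / 2 = 42 / 2 = 21.0 kN

21.0 kN


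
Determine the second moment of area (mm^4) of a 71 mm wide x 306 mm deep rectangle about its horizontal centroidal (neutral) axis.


I = b * h^3 / 12
= 71 * 306^3 / 12
= 71 * 28652616 / 12
= 169527978.0 mm^4

169527978.0 mm^4


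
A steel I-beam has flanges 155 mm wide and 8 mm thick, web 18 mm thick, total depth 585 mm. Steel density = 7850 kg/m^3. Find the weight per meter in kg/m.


A_flanges = 2 * 155 * 8 = 2480 mm^2
A_web = (585 - 2 * 8) * 18 = 10242 mm^2
A_total = 2480 + 10242 = 12722 mm^2 = 0.012722 m^2
Weight = rho * A = 7850 * 0.012722 = 99.8677 kg/m

99.8677 kg/m


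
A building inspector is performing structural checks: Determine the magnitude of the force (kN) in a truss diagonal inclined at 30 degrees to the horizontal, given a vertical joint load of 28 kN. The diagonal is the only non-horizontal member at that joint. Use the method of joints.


At the joint, only the diagonal has a vertical component, so vertical equilibrium gives:
F * sin(30) = 28
F = 28 / sin(30)
= 28 / 0.5
= 56.0 kN

56.0 kN


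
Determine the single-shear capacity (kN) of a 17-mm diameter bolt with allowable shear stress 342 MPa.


A = pi * d^2 / 4 = pi * 17^2 / 4 = 226.9801 mm^2
V = f_v * A / 1000 = 342 * 226.9801 / 1000
= 77.6272 kN

77.6272 kN


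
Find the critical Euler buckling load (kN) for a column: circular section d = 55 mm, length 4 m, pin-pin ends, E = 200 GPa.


I = pi * d^4 / 64 = 449180.25 mm^4
L = 4000.0 mm
P_cr = pi^2 * E * I / L^2
= 9.8696 * 200000.0 * 449180.25 / 4000.0^2
= 55415.39 N = 55.4154 kN

55.4154 kN


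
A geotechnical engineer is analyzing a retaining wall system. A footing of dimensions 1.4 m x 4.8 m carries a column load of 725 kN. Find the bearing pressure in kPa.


A = 1.4 * 4.8 = 6.72 m^2
q = P / A = 725 / 6.72
= 107.8869 kPa

107.8869 kPa


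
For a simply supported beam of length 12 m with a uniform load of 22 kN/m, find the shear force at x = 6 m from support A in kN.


R_A = w * L / 2 = 22 * 12 / 2 = 132.0 kN
V(x) = R_A - w * x = 132.0 - 22 * 6
= 0.0 kN

0.0 kN


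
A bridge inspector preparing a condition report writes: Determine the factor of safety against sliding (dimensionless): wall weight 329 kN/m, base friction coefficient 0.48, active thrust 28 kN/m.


Resisting force = mu * W = 0.48 * 329 = 157.92 kN/m
FOS = Resisting / Driving = 157.92 / 28
= 5.64 (dimensionless)

5.64 (dimensionless)


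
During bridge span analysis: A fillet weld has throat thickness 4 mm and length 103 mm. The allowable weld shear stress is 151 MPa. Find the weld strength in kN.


Strength = throat * length * allowable stress
= 4 * 103 * 151 N
= 62212 N
= 62.21 kN

62.21 kN


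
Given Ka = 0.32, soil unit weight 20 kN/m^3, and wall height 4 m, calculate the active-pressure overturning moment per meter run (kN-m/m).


Pa = 0.5 * Ka * gamma * H^2
= 0.5 * 0.32 * 20 * 4^2
= 51.2 kN/m
Arm = H / 3 = 4 / 3 = 1.3333 m
Mo = Pa * arm = Pa * H / 3 = 51.2 * 4 / 3 = 68.2667 kN-m/m

68.2667 kN-m/m


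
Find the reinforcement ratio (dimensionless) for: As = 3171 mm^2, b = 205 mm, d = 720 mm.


rho = As / (b * d)
= 3171 / (205 * 720)
= 3171 / 147600
= 0.021484 (dimensionless)

0.021484 (dimensionless)


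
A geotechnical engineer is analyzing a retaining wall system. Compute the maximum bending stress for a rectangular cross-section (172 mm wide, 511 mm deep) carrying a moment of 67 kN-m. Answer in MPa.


I = b * h^3 / 12 = 172 * 511^3 / 12 = 1912537244.33 mm^4
y = h / 2 = 511 / 2 = 255.5 mm
M = 67 kN-m = 67000000.0 N-mm
sigma = M * y / I = 67000000.0 * 255.5 / 1912537244.33
= 8.95 MPa

8.95 MPa


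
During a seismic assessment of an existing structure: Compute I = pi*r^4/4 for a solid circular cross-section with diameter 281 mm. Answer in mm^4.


r = d / 2 = 281 / 2 = 140.5 mm
I = pi * r^4 / 4 = pi * 140.5^4 / 4
= 306051969.3 mm^4

306051969.3 mm^4


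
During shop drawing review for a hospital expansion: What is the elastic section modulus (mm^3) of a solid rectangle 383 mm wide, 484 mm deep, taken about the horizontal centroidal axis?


S = b * h^2 / 6
= 383 * 484^2 / 6
= 383 * 234256 / 6
= 14953341.33 mm^3

14953341.33 mm^3


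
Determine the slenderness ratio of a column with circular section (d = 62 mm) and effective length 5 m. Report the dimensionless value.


Radius of gyration r = d / 4 = 62 / 4 = 15.5 mm
L_eff = 5000.0 mm
Slenderness ratio = L / r = 5000.0 / 15.5 = 322.58 (dimensionless)

322.58 (dimensionless)


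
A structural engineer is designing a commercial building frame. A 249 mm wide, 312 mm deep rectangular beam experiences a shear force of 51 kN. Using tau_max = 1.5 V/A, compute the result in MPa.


A = b * h = 249 * 312 = 77688 mm^2
V = 51 kN = 51000.0 N
tau_max = 1.5 * V / A = 1.5 * 51000.0 / 77688
= 0.9847 MPa

0.9847 MPa


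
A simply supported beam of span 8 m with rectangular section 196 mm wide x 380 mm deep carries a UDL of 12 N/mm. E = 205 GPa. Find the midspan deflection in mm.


I = 196 * 380^3 / 12 = 896242666.67 mm^4
L = 8000.0 mm, w = 12 N/mm, E = 205000.0 MPa
delta = 5 * w * L^4 / (384 * E * I)
= 5 * 12 * 8000.0^4 / (384 * 205000.0 * 896242666.67)
= 3.4834 mm

3.4834 mm


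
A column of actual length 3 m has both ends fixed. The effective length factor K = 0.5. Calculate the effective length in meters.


L_eff = K * L
= 0.5 * 3
= 1.5 m

1.5 m


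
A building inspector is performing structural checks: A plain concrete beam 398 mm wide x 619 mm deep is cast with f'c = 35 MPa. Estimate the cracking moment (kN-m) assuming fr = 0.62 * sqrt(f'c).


fr = 0.62 * sqrt(35) = 0.62 * 5.9161 = 3.668 MPa
I = 398 * 619^3 / 12 = 7866359190.17 mm^4
y_t = 309.5 mm
M_cr = fr * I / y_t = 3.668 * 7866359190.17 / 309.5 N-mm
= 93.2264 kN-m

93.2264 kN-m


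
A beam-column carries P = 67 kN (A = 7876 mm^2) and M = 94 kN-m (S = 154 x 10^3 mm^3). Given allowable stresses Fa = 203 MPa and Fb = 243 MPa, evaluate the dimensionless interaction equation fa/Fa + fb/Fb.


f_a = P / A = 67000.0 / 7876 = 8.5069 MPa
f_b = M / S = 94000000.0 / 154000.0 = 610.3896 MPa
Ratio = f_a / Fa + f_b / Fb
= 8.5069 / 203 + 610.3896 / 243
= 2.5538 (dimensionless)

2.5538 (dimensionless)


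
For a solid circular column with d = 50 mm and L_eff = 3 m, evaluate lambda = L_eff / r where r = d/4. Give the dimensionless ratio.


Radius of gyration r = d / 4 = 50 / 4 = 12.5 mm
L_eff = 3000.0 mm
Slenderness ratio = L / r = 3000.0 / 12.5 = 240.0 (dimensionless)

240.0 (dimensionless)


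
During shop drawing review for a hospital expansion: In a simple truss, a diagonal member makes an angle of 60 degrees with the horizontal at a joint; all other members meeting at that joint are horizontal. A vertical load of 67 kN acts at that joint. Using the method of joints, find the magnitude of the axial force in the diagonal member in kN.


At the joint, only the diagonal has a vertical component, so vertical equilibrium gives:
F * sin(60) = 67
F = 67 / sin(60)
= 67 / 0.866025
= 77.36 kN

77.36 kN
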